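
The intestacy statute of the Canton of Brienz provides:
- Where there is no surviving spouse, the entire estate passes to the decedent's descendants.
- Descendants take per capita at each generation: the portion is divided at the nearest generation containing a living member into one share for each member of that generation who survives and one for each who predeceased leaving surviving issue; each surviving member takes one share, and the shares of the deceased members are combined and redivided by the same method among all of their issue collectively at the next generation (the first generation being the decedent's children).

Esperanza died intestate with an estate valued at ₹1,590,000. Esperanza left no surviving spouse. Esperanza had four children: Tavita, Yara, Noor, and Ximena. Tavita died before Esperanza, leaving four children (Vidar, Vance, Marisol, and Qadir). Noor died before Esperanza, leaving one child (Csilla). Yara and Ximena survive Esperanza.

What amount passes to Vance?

Vance receives ₹159,000.

The entire ₹1,590,000 passes to the descendants.
That amount (₹1,590,000) is divided at the children's generation into 4 shares of ₹397,500. Yara and Ximena each take ₹397,500. The 2 shares of the deceased (Tavita and Noor) are combined into a pool of ₹795,000.
That pool (₹795,000) is divided at the grandchildren's generation equally among Vidar, Vance, Marisol, Qadir, and Csilla: ₹159,000 each.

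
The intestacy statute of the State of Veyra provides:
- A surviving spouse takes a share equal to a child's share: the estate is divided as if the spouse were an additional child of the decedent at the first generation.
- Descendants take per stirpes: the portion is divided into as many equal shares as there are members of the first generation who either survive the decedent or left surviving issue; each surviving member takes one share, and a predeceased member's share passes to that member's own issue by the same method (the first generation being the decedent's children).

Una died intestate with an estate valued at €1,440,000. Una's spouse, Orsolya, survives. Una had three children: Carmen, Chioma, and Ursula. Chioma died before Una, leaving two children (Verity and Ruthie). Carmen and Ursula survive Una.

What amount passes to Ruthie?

Ruthie receives €180,000.

The spouse counts as an additional share at the children's level, so there are 4 primary shares of €360,000. Orsolya takes one such share (€360,000).
The children's combined portion (€1,080,000) is divided into 3 shares of €360,000: Carmen and Ursula each take €360,000; Chioma's €360,000 share passes to Chioma's issue.
Chioma's share (€360,000) is divided into 2 shares of €180,000: Verity and Ruthie each take €180,000.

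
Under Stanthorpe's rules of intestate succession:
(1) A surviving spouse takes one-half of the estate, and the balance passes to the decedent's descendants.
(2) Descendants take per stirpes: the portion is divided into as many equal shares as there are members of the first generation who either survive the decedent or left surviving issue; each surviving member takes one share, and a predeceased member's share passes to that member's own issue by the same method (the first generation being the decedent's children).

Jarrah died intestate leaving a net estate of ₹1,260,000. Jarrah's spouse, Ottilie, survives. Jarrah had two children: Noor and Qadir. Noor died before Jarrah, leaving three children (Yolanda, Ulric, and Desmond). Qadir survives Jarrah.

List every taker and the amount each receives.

Ottilie: ₹630,000; Yolanda: ₹105,000; Ulric: ₹105,000; Desmond: ₹105,000; Qadir: ₹315,000

Ottilie takes one-half of ₹1,260,000 = ₹630,000. The remaining ₹630,000 passes to the descendants.
The descendants' portion (₹630,000) is divided into 2 shares of ₹315,000: Qadir takes ₹315,000; Noor's ₹315,000 share passes to Noor's issue.
Noor's share (₹315,000) is divided into 3 shares of ₹105,000: Yolanda, Ulric, and Desmond each take ₹105,000.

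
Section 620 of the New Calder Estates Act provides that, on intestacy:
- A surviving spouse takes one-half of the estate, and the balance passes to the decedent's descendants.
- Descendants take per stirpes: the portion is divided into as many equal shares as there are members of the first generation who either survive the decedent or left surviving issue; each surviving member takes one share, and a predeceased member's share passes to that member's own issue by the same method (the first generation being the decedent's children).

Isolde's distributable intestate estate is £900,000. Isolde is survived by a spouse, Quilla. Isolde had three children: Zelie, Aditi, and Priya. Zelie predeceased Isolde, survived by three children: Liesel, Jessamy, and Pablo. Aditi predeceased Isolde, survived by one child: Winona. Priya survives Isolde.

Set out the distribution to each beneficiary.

Quilla: £450,000; Liesel: £50,000; Jessamy: £50,000; Pablo: £50,000; Winona: £150,000; Priya: £150,000

Quilla takes one-half of £900,000 = £450,000. The remaining £450,000 passes to the descendants.
The descendants' portion (£450,000) is divided into 3 shares of £150,000: Priya takes £150,000; Zelie's £150,000 share passes to Zelie's issue; Aditi's £150,000 share passes to Aditi's issue.
Zelie's share (£150,000) is divided into 3 shares of £50,000: Liesel, Jessamy, and Pablo each take £50,000.
Aditi's share (£150,000) passes entirely to Winona.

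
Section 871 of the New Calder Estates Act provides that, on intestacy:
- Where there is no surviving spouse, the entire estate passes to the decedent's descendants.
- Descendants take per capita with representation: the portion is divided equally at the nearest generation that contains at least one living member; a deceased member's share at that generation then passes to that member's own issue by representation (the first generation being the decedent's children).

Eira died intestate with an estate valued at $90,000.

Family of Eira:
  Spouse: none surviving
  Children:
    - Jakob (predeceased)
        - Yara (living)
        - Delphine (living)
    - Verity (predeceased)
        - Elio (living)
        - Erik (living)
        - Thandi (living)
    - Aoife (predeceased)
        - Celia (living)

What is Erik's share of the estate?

Erik receives $15,000.

The entire $90,000 passes to the descendants.
No child survives, so the initial division is made at the grandchildren's generation.
That amount ($90,000) is divided into 6 shares of $15,000: Yara, Delphine, Elio, Erik, Thandi, and Celia each take $15,000.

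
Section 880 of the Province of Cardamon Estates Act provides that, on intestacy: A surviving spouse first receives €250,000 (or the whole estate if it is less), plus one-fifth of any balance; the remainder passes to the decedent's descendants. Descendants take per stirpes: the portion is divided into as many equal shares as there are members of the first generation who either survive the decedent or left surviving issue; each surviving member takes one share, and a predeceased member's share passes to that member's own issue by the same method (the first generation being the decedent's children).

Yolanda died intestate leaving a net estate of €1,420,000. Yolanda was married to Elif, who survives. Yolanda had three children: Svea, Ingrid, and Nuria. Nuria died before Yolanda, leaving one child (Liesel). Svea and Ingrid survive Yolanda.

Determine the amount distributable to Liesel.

Elif first takes €250,000, leaving a balance of €1,170,000. Elif then takes one-fifth of the balance (€234,000), for a total of €484,000. The remaining €936,000 passes to the descendants.
The descendants' portion (€936,000) is divided into 3 shares of €312,000: Svea and Ingrid each take €312,000; Nuria's €312,000 share passes to Nuria's issue.
Nuria's share (€312,000) passes entirely to Liesel.

Liesel receives €312,000.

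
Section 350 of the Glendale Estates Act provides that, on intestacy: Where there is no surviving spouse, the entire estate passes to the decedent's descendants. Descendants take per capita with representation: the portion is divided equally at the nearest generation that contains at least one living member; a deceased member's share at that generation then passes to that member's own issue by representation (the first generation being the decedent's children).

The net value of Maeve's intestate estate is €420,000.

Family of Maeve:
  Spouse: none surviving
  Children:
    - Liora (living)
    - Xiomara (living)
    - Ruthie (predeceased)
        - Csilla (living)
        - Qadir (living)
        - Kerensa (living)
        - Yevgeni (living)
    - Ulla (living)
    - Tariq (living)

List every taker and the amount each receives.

Liora: €84,000; Xiomara: €84,000; Csilla: €21,000; Qadir: €21,000; Kerensa: €21,000; Yevgeni: €21,000; Ulla: €84,000; Tariq: €84,000

The entire €420,000 passes to the descendants.
That amount (€420,000) is divided into 5 shares of €84,000: Liora, Xiomara, Ulla, and Tariq each take €84,000; Ruthie's €84,000 share passes to Ruthie's issue.
Ruthie's share (€84,000) is divided into 4 shares of €21,000: Csilla, Qadir, Kerensa, and Yevgeni each take €21,000.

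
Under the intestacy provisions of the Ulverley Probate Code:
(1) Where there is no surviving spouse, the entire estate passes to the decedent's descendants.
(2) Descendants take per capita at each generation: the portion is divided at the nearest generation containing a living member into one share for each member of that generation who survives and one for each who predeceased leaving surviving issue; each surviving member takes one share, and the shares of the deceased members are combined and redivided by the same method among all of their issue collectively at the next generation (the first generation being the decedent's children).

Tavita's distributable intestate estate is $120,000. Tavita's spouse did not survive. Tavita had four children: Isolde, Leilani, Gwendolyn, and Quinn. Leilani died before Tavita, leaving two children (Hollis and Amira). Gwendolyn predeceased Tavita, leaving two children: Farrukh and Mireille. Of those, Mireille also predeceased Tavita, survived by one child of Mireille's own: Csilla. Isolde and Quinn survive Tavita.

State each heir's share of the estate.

The entire $120,000 passes to the descendants.
That amount ($120,000) is divided at the children's generation into 4 shares of $30,000. Isolde and Quinn each take $30,000. The 2 shares of the deceased (Leilani and Gwendolyn) are combined into a pool of $60,000.
That pool ($60,000) is divided at the grandchildren's generation into 4 shares of $15,000. Hollis, Amira, and Farrukh each take $15,000. The remaining share for the deceased Mireille ($15,000) is carried to the next generation.
That pool ($15,000) passes entirely to Csilla, the sole taker at the great-grandchildren's generation.

Isolde: $30,000; Hollis: $15,000; Amira: $15,000; Farrukh: $15,000; Csilla: $15,000; Quinn: $30,000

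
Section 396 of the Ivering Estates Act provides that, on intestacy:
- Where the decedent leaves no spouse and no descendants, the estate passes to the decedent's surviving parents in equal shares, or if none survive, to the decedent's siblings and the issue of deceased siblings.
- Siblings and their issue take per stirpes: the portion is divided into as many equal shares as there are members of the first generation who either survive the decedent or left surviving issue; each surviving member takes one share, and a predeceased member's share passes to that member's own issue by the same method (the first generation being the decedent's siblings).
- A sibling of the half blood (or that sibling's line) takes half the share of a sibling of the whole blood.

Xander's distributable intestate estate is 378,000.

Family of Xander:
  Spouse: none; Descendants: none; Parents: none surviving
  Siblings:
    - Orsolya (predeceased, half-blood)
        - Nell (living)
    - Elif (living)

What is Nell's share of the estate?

Nell receives 126,000.

The entire 378,000 passes to the siblings and their issue.
Counting each half-blood sibling's line as half a unit, there are 3/2 units in 378,000, so one unit is 252,000. Whole-blood lines (Elif) take 252,000 each; half-blood lines (Orsolya) take 126,000 each.
Orsolya's share (126,000) passes entirely to Nell.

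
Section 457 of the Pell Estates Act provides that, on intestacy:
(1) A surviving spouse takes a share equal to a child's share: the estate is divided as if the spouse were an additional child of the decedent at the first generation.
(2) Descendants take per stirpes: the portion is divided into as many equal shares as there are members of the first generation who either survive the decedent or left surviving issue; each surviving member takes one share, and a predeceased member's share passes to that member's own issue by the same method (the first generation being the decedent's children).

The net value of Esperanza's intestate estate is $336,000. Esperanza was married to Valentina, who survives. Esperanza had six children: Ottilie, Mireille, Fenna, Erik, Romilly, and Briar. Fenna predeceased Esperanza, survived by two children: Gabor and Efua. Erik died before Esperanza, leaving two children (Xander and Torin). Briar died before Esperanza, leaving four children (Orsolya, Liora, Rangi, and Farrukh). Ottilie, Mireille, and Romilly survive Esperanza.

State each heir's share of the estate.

The spouse counts as an additional share at the children's level, so there are 7 primary shares of $48,000. Valentina takes one such share ($48,000).
The children's combined portion ($288,000) is divided into 6 shares of $48,000: Ottilie, Mireille, and Romilly each take $48,000; Fenna's $48,000 share passes to Fenna's issue; Erik's $48,000 share passes to Erik's issue; Briar's $48,000 share passes to Briar's issue.
Fenna's share ($48,000) is divided into 2 shares of $24,000: Gabor and Efua each take $24,000.
Erik's share ($48,000) is divided into 2 shares of $24,000: Xander and Torin each take $24,000.
Briar's share ($48,000) is divided into 4 shares of $12,000: Orsolya, Liora, Rangi, and Farrukh each take $12,000.

Valentina: $48,000; Ottilie: $48,000; Mireille: $48,000; Gabor: $24,000; Efua: $24,000; Xander: $24,000; Torin: $24,000; Romilly: $48,000; Orsolya: $12,000; Liora: $12,000; Rangi: $12,000; Farrukh: $12,000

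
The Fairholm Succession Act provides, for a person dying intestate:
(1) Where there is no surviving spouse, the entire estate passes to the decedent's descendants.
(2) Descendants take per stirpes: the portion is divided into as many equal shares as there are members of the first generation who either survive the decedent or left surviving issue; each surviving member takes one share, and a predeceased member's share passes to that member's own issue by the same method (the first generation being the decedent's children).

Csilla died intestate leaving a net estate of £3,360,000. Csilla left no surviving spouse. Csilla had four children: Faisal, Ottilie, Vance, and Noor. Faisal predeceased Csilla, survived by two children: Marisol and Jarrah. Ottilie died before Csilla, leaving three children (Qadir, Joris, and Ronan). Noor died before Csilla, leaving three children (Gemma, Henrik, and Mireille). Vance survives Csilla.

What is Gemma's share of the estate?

The entire £3,360,000 passes to the descendants.
That amount (£3,360,000) is divided into 4 shares of £840,000: Vance takes £840,000; Faisal's £840,000 share passes to Faisal's issue; Ottilie's £840,000 share passes to Ottilie's issue; Noor's £840,000 share passes to Noor's issue.
Faisal's share (£840,000) is divided into 2 shares of £420,000: Marisol and Jarrah each take £420,000.
Ottilie's share (£840,000) is divided into 3 shares of £280,000: Qadir, Joris, and Ronan each take £280,000.
Noor's share (£840,000) is divided into 3 shares of £280,000: Gemma, Henrik, and Mireille each take £280,000.

Gemma receives £280,000.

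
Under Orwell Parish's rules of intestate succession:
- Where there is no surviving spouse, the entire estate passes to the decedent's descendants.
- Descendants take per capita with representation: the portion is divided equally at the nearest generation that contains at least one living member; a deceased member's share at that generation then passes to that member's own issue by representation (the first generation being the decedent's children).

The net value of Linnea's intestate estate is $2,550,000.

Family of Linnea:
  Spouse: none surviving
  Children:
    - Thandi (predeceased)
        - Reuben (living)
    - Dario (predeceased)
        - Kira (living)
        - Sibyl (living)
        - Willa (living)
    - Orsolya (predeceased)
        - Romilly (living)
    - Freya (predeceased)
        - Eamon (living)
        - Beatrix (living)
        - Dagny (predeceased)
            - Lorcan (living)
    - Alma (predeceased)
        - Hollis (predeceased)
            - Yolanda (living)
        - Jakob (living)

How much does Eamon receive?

Eamon receives $255,000.

The entire $2,550,000 passes to the descendants.
No child survives, so the initial division is made at the grandchildren's generation.
That amount ($2,550,000) is divided into 10 shares of $255,000: Reuben, Kira, Sibyl, Willa, Romilly, Eamon, Beatrix, and Jakob each take $255,000; Dagny's $255,000 share passes to Dagny's issue; Hollis's $255,000 share passes to Hollis's issue.
Dagny's share ($255,000) passes entirely to Lorcan.
Hollis's share ($255,000) passes entirely to Yolanda.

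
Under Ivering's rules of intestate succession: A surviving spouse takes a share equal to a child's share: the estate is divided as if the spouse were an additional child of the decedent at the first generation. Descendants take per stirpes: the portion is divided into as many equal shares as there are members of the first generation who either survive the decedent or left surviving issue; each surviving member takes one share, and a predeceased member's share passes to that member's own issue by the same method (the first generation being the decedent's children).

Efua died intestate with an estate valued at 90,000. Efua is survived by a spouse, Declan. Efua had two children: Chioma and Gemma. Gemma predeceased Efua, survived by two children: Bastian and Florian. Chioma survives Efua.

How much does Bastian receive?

Bastian receives 15,000.

The spouse counts as an additional share at the children's level, so there are 3 primary shares of 30,000. Declan takes one such share (30,000).
The children's combined portion (60,000) is divided into 2 shares of 30,000: Chioma takes 30,000; Gemma's 30,000 share passes to Gemma's issue.
Gemma's share (30,000) is divided into 2 shares of 15,000: Bastian and Florian each take 15,000.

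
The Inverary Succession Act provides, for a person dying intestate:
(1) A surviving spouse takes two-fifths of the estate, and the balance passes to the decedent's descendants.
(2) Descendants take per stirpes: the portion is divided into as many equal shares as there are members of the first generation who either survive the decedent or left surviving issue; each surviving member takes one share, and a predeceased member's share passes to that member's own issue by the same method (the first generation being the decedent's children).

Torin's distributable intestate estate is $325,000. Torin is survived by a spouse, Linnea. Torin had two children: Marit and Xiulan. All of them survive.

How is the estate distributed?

Linnea takes two-fifths of $325,000 = $130,000. The remaining $195,000 passes to the descendants.
The descendants' portion ($195,000) is divided into 2 shares of $97,500: Marit and Xiulan each take $97,500.

Linnea: $130,000; Marit: $97,500; Xiulan: $97,500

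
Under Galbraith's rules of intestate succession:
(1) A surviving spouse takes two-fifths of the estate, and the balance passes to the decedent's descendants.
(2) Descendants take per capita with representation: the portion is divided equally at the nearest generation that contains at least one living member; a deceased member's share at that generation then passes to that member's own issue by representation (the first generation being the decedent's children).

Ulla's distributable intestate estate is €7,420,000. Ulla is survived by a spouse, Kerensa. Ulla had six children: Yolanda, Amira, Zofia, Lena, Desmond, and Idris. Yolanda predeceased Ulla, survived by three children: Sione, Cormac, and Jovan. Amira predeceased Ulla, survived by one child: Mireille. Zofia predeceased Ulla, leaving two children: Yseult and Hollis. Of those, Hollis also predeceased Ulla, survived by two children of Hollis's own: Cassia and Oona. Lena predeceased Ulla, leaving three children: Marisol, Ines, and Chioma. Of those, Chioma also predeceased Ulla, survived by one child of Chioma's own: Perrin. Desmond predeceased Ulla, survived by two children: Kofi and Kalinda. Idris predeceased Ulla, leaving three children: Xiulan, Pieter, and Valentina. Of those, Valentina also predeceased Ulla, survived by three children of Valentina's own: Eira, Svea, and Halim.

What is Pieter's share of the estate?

Pieter receives €318,000.

Kerensa takes two-fifths of €7,420,000 = €2,968,000. The remaining €4,452,000 passes to the descendants.
No child survives, so the initial division is made at the grandchildren's generation.
The descendants' portion (€4,452,000) is divided into 14 shares of €318,000: Sione, Cormac, Jovan, Mireille, Yseult, Marisol, Ines, Kofi, Kalinda, Xiulan, and Pieter each take €318,000; Hollis's €318,000 share passes to Hollis's issue; Chioma's €318,000 share passes to Chioma's issue; Valentina's €318,000 share passes to Valentina's issue.
Hollis's share (€318,000) is divided into 2 shares of €159,000: Cassia and Oona each take €159,000.
Chioma's share (€318,000) passes entirely to Perrin.
Valentina's share (€318,000) is divided into 3 shares of €106,000: Eira, Svea, and Halim each take €106,000.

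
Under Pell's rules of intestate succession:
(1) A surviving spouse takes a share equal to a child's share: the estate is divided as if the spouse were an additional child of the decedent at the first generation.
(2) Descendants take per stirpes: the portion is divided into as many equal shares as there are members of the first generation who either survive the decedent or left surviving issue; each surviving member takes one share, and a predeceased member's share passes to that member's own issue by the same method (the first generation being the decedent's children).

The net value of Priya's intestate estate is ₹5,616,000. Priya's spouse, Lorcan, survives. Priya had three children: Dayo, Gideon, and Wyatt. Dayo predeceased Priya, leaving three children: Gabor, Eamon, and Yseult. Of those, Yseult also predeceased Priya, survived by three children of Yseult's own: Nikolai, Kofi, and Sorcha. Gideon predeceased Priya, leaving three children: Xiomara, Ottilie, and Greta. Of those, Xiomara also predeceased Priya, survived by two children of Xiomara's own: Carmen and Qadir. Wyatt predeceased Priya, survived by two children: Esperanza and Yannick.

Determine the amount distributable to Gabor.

The spouse counts as an additional share at the children's level, so there are 4 primary shares of ₹1,404,000. Lorcan takes one such share (₹1,404,000).
The children's combined portion (₹4,212,000) is divided into 3 shares of ₹1,404,000: Dayo's ₹1,404,000 share passes to Dayo's issue; Gideon's ₹1,404,000 share passes to Gideon's issue; Wyatt's ₹1,404,000 share passes to Wyatt's issue.
Dayo's share (₹1,404,000) is divided into 3 shares of ₹468,000: Gabor and Eamon each take ₹468,000; Yseult's ₹468,000 share passes to Yseult's issue.
Yseult's share (₹468,000) is divided into 3 shares of ₹156,000: Nikolai, Kofi, and Sorcha each take ₹156,000.
Gideon's share (₹1,404,000) is divided into 3 shares of ₹468,000: Ottilie and Greta each take ₹468,000; Xiomara's ₹468,000 share passes to Xiomara's issue.
Xiomara's share (₹468,000) is divided into 2 shares of ₹234,000: Carmen and Qadir each take ₹234,000.
Wyatt's share (₹1,404,000) is divided into 2 shares of ₹702,000: Esperanza and Yannick each take ₹702,000.

Gabor receives ₹468,000.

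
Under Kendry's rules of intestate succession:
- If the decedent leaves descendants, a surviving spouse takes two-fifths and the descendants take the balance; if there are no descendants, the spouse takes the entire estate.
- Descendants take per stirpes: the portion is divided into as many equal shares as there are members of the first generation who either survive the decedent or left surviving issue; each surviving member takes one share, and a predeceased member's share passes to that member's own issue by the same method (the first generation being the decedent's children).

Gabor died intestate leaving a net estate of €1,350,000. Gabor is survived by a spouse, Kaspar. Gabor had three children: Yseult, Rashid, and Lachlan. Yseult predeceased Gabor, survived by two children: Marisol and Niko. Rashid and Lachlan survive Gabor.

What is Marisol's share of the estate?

Kaspar takes two-fifths of €1,350,000 = €540,000. The remaining €810,000 passes to the descendants.
The descendants' portion (€810,000) is divided into 3 shares of €270,000: Rashid and Lachlan each take €270,000; Yseult's €270,000 share passes to Yseult's issue.
Yseult's share (€270,000) is divided into 2 shares of €135,000: Marisol and Niko each take €135,000.

Marisol receives €135,000.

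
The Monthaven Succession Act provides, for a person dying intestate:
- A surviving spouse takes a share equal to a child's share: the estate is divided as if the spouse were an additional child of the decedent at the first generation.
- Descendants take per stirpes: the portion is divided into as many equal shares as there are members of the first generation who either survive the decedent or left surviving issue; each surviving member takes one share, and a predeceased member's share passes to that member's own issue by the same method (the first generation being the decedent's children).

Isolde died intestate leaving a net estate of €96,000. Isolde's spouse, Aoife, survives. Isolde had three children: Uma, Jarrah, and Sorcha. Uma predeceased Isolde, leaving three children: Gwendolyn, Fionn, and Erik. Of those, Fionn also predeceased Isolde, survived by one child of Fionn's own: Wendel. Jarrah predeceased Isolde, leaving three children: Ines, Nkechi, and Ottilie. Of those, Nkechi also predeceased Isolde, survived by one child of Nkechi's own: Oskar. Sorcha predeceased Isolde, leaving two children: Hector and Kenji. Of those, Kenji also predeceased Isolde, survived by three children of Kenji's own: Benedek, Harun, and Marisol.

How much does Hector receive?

The spouse counts as an additional share at the children's level, so there are 4 primary shares of €24,000. Aoife takes one such share (€24,000).
The children's combined portion (€72,000) is divided into 3 shares of €24,000: Uma's €24,000 share passes to Uma's issue; Jarrah's €24,000 share passes to Jarrah's issue; Sorcha's €24,000 share passes to Sorcha's issue.
Uma's share (€24,000) is divided into 3 shares of €8,000: Gwendolyn and Erik each take €8,000; Fionn's €8,000 share passes to Fionn's issue.
Fionn's share (€8,000) passes entirely to Wendel.
Jarrah's share (€24,000) is divided into 3 shares of €8,000: Ines and Ottilie each take €8,000; Nkechi's €8,000 share passes to Nkechi's issue.
Nkechi's share (€8,000) passes entirely to Oskar.
Sorcha's share (€24,000) is divided into 2 shares of €12,000: Hector takes €12,000; Kenji's €12,000 share passes to Kenji's issue.
Kenji's share (€12,000) is divided into 3 shares of €4,000: Benedek, Harun, and Marisol each take €4,000.

Hector receives €12,000.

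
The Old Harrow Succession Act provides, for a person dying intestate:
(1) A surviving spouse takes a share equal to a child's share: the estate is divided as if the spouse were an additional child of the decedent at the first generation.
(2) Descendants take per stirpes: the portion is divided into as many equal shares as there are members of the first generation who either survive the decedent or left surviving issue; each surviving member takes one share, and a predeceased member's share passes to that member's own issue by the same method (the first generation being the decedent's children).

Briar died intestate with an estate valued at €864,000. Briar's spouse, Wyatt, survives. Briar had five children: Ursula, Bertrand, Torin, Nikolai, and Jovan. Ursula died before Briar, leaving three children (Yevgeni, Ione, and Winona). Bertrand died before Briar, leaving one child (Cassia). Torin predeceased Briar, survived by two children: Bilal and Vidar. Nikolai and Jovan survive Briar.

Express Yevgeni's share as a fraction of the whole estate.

The spouse counts as an additional share at the children's level, so there are 6 primary shares of €144,000. Wyatt takes one such share (€144,000).
The children's combined portion (€720,000) is divided into 5 shares of €144,000: Nikolai and Jovan each take €144,000; Ursula's €144,000 share passes to Ursula's issue; Bertrand's €144,000 share passes to Bertrand's issue; Torin's €144,000 share passes to Torin's issue.
Ursula's share (€144,000) is divided into 3 shares of €48,000: Yevgeni, Ione, and Winona each take €48,000.
Bertrand's share (€144,000) passes entirely to Cassia.
Torin's share (€144,000) is divided into 2 shares of €72,000: Bilal and Vidar each take €72,000.

Yevgeni receives 1/18 of the estate.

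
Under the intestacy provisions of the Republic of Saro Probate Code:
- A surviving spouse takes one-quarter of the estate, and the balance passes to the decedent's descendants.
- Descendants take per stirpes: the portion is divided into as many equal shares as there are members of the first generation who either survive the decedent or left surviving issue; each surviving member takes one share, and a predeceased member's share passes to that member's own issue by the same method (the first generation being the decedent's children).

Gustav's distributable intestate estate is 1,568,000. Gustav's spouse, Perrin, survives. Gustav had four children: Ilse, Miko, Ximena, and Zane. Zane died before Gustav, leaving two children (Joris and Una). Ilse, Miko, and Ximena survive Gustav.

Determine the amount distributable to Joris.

Perrin takes one-quarter of 1,568,000 = 392,000. The remaining 1,176,000 passes to the descendants.
The descendants' portion (1,176,000) is divided into 4 shares of 294,000: Ilse, Miko, and Ximena each take 294,000; Zane's 294,000 share passes to Zane's issue.
Zane's share (294,000) is divided into 2 shares of 147,000: Joris and Una each take 147,000.

Joris receives 147,000.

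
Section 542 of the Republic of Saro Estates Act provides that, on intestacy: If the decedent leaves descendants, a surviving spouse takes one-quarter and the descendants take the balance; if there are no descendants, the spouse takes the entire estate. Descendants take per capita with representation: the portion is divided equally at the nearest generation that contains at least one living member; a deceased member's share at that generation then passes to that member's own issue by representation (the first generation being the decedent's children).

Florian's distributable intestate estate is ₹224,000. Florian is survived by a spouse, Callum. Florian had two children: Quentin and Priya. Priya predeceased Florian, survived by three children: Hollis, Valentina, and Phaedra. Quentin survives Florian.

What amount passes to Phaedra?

Phaedra receives ₹28,000.

Callum takes one-quarter of ₹224,000 = ₹56,000. The remaining ₹168,000 passes to the descendants.
The descendants' portion (₹168,000) is divided into 2 shares of ₹84,000: Quentin takes ₹84,000; Priya's ₹84,000 share passes to Priya's issue.
Priya's share (₹84,000) is divided into 3 shares of ₹28,000: Hollis, Valentina, and Phaedra each take ₹28,000.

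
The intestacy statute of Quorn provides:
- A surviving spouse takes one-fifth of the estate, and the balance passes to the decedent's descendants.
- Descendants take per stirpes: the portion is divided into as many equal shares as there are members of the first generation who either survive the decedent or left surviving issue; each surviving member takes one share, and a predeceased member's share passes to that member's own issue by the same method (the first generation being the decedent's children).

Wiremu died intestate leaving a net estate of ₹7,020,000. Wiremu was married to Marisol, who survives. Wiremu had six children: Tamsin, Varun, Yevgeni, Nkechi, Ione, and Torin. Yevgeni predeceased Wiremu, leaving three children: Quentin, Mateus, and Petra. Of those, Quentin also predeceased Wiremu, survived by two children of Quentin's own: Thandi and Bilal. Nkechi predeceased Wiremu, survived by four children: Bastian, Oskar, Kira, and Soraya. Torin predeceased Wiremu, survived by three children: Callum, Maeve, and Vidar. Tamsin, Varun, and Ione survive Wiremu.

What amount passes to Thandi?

Thandi receives ₹156,000.

Marisol takes one-fifth of ₹7,020,000 = ₹1,404,000. The remaining ₹5,616,000 passes to the descendants.
The descendants' portion (₹5,616,000) is divided into 6 shares of ₹936,000: Tamsin, Varun, and Ione each take ₹936,000; Yevgeni's ₹936,000 share passes to Yevgeni's issue; Nkechi's ₹936,000 share passes to Nkechi's issue; Torin's ₹936,000 share passes to Torin's issue.
Yevgeni's share (₹936,000) is divided into 3 shares of ₹312,000: Mateus and Petra each take ₹312,000; Quentin's ₹312,000 share passes to Quentin's issue.
Quentin's share (₹312,000) is divided into 2 shares of ₹156,000: Thandi and Bilal each take ₹156,000.
Nkechi's share (₹936,000) is divided into 4 shares of ₹234,000: Bastian, Oskar, Kira, and Soraya each take ₹234,000.
Torin's share (₹936,000) is divided into 3 shares of ₹312,000: Callum, Maeve, and Vidar each take ₹312,000.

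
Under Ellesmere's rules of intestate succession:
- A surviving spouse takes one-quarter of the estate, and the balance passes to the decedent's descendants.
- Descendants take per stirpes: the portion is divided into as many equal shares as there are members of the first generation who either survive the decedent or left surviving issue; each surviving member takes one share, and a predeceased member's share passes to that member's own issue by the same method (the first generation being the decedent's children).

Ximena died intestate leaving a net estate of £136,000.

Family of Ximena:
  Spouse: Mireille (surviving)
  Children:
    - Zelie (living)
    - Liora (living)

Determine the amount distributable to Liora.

Mireille takes one-quarter of £136,000 = £34,000. The remaining £102,000 passes to the descendants.
The descendants' portion (£102,000) is divided into 2 shares of £51,000: Zelie and Liora each take £51,000.

Liora receives £51,000.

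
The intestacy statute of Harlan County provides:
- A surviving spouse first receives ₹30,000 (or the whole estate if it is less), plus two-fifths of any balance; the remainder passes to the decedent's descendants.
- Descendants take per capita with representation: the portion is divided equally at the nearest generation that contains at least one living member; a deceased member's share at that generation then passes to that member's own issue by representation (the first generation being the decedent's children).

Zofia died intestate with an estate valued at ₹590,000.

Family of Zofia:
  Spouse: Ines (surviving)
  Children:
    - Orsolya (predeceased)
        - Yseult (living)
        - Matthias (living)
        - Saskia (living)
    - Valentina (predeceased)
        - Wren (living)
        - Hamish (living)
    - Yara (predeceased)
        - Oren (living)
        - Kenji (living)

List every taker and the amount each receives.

Ines first takes ₹30,000, leaving a balance of ₹560,000. Ines then takes two-fifths of the balance (₹224,000), for a total of ₹254,000. The remaining ₹336,000 passes to the descendants.
No child survives, so the initial division is made at the grandchildren's generation.
The descendants' portion (₹336,000) is divided into 7 shares of ₹48,000: Yseult, Matthias, Saskia, Wren, Hamish, Oren, and Kenji each take ₹48,000.

Ines: ₹254,000; Yseult: ₹48,000; Matthias: ₹48,000; Saskia: ₹48,000; Wren: ₹48,000; Hamish: ₹48,000; Oren: ₹48,000; Kenji: ₹48,000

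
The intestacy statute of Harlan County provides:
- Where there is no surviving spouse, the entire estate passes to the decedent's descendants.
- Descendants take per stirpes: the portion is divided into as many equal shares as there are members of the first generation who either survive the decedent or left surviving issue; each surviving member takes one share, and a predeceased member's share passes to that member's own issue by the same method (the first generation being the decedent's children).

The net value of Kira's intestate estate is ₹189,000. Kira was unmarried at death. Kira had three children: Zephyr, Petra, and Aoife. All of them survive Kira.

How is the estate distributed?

Zephyr: ₹63,000; Petra: ₹63,000; Aoife: ₹63,000

The entire ₹189,000 passes to the descendants.
That amount (₹189,000) is divided into 3 shares of ₹63,000: Zephyr, Petra, and Aoife each take ₹63,000.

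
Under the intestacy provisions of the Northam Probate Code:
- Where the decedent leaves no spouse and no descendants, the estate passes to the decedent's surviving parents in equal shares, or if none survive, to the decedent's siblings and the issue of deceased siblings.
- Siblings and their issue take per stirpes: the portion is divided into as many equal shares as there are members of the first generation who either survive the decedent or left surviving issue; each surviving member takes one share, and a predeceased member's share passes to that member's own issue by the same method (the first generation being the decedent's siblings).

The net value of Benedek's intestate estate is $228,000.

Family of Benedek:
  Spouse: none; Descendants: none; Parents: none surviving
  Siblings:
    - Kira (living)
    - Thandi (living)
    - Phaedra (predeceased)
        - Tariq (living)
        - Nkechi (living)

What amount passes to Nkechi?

The entire $228,000 passes to the siblings and their issue.
That amount ($228,000) is divided into 3 shares of $76,000: Kira and Thandi each take $76,000; Phaedra's $76,000 share passes to Phaedra's issue.
Phaedra's share ($76,000) is divided into 2 shares of $38,000: Tariq and Nkechi each take $38,000.

Nkechi receives $38,000.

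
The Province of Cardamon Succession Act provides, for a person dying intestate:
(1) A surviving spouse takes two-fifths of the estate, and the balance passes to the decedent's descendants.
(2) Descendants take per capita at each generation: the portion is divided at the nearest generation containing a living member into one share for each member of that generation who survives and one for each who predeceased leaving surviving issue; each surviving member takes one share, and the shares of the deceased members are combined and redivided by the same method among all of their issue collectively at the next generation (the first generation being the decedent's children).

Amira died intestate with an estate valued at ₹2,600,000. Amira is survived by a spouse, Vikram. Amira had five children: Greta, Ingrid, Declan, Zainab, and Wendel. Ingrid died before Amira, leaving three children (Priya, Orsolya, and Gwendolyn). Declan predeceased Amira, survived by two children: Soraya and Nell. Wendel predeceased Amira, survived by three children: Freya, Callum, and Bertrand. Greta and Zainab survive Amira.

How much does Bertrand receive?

Vikram takes two-fifths of ₹2,600,000 = ₹1,040,000. The remaining ₹1,560,000 passes to the descendants.
The descendants' portion (₹1,560,000) is divided at the children's generation into 5 shares of ₹312,000. Greta and Zainab each take ₹312,000. The 3 shares of the deceased (Ingrid, Declan, and Wendel) are combined into a pool of ₹936,000.
That pool (₹936,000) is divided at the grandchildren's generation equally among Priya, Orsolya, Gwendolyn, Soraya, Nell, Freya, Callum, and Bertrand: ₹117,000 each.

Bertrand receives ₹117,000.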